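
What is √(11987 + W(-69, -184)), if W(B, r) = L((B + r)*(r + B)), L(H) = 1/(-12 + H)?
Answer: 2*√12273537290970/63997 ≈ 109.49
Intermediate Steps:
W(B, r) = 1/(-12 + (B + r)²) (W(B, r) = 1/(-12 + (B + r)*(r + B)) = 1/(-12 + (B + r)*(B + r)) = 1/(-12 + (B + r)²))
√(11987 + W(-69, -184)) = √(11987 + 1/(-12 + (-69)² + (-184)² + 2*(-69)*(-184))) = √(11987 + 1/(-12 + 4761 + 33856 + 25392)) = √(11987 + 1/63997) = √(767132040/63997) = 2*√12273537290970/63997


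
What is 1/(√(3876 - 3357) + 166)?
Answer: 166/27037 - √519/27037 ≈ 0.0052971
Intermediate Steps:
1/(√(3876 - 3357) + 166) = 1/(√519 + 166) = 1/(166 + √519)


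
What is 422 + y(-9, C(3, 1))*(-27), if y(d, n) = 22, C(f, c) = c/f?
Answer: -172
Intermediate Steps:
422 + y(-9, C(3, 1))*(-27) = 422 + 22*(-27) = 422 - 594 = -172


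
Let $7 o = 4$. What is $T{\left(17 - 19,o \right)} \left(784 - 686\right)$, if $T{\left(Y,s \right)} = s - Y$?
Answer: $252$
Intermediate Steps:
$o = \frac{4}{7}$ ($o = \frac{1}{7} \cdot 4 = \frac{4}{7} \approx 0.57143$)
$T{\left(17 - 19,o \right)} \left(784 - 686\right) = \left(\frac{4}{7} - \left(17 - 19\right)\right) \left(784 - 686\right) = \left(\frac{4}{7} - -2\right) 98 = \left(\frac{4}{7} + 2\right) 98 = \frac{18}{7} \cdot 98 = 252$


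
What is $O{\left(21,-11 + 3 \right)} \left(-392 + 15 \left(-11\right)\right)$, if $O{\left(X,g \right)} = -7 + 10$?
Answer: $-1671$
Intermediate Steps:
$O{\left(X,g \right)} = 3$
$O{\left(21,-11 + 3 \right)} \left(-392 + 15 \left(-11\right)\right) = 3 \left(-392 + 15 \left(-11\right)\right) = 3 \left(-392 - 165\right) = 3 \left(-557\right) = -1671$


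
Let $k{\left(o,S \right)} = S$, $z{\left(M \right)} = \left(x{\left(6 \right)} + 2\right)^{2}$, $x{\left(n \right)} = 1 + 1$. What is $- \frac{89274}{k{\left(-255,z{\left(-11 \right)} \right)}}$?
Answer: $- \frac{44637}{8} \approx -5579.6$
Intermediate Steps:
$x{\left(n \right)} = 2$
$z{\left(M \right)} = 16$ ($z{\left(M \right)} = \left(2 + 2\right)^{2} = 4^{2} = 16$)
$- \frac{89274}{k{\left(-255,z{\left(-11 \right)} \right)}} = - \frac{89274}{16} = \left(-1\right) \frac{44637}{8} = - \frac{44637}{8}$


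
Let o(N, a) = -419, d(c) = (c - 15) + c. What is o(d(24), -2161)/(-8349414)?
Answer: 419/8349414 ≈ 5.0183e-5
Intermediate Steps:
d(c) = -15 + 2*c (d(c) = (-15 + c) + c = -15 + 2*c)
o(d(24), -2161)/(-8349414) = -419/(-8349414) = -419*(-1/8349414) = 419/8349414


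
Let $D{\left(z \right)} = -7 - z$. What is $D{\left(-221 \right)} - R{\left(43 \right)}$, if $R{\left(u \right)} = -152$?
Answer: $366$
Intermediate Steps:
$D{\left(-221 \right)} - R{\left(43 \right)} = \left(-7 - -221\right) - -152 = \left(-7 + 221\right) + 152 = 214 + 152 = 366$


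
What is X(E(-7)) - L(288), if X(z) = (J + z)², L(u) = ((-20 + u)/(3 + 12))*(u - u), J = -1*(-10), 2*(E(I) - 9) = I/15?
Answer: 316969/900 ≈ 352.19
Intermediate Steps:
E(I) = 9 + I/30 (E(I) = 9 + (I/15)/2 = 9 + I/30)
J = 10
L(u) = 0 (L(u) = ((-20 + u)/15)*0 = ((-20 + u)*(1/15))*0 = (-4/3 + u/15)*0 = 0)
X(z) = (10 + z)²
X(E(-7)) - L(288) = (10 + (9 + (1/30)*(-7)))² - 1*0 = (10 + (9 - 7/30))² + 0 = (10 + 263/30)² + 0 = (563/30)² + 0 = 316969/900 + 0 = 316969/900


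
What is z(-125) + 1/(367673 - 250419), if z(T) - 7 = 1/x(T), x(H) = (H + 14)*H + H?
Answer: 2821457126/403060625 ≈ 7.0001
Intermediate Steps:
x(H) = H + H*(14 + H) (x(H) = (14 + H)*H + H = H*(14 + H) + H = H + H*(14 + H))
z(T) = 7 + 1/(T*(15 + T))
z(-125) + 1/(367673 - 250419) = (7 + 1/((-125)*(15 - 125))) + 1/(367673 - 250419) = (7 - 1/125/(-110)) + 1/117254 = (7 - 1/125*(-1/110)) + 1/117254 = (7 + 1/13750) + 1/117254 = 96251/13750 + 1/117254 = 2821457126/403060625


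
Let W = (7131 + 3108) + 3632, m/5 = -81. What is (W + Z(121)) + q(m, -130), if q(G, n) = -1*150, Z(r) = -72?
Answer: 13649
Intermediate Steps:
m = -405 (m = 5*(-81) = -405)
W = 13871 (W = 10239 + 3632 = 13871)
q(G, n) = -150
(W + Z(121)) + q(m, -130) = (13871 - 72) - 150 = 13799 - 150 = 13649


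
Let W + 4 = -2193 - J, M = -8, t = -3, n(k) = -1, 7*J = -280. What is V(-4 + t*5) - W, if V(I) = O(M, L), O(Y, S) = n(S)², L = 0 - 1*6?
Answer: 2158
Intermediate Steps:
J = -40 (J = (⅐)*(-280) = -40)
L = -6 (L = 0 - 6 = -6)
W = -2157 (W = -4 + (-2193 - 1*(-40)) = -4 + (-2193 + 40) = -4 - 2153 = -2157)
O(Y, S) = 1 (O(Y, S) = (-1)² = 1)
V(I) = 1
V(-4 + t*5) - W = 1 - 1*(-2157) = 1 + 2157 = 2158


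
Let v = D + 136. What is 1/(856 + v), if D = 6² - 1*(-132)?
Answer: 1/1160 ≈ 0.00086207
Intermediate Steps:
D = 168 (D = 36 + 132 = 168)
v = 304 (v = 168 + 136 = 304)
1/(856 + v) = 1/(856 + 304) = 1/1160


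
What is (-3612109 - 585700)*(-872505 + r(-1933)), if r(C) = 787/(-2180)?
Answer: 7984491668243783/2180 ≈ 3.6626e+12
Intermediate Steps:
r(C) = -787/2180 (r(C) = 787*(-1/2180) = -787/2180)
(-3612109 - 585700)*(-872505 + r(-1933)) = (-3612109 - 585700)*(-872505 - 787/2180) = -4197809*(-1902061687/2180) = 7984491668243783/2180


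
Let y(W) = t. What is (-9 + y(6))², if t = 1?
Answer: 64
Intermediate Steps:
y(W) = 1
(-9 + y(6))² = (-9 + 1)² = (-8)² = 64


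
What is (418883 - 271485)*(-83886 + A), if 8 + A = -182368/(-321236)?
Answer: -993078939404292/80309 ≈ -1.2366e+10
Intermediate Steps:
A = -596880/80309 (A = -8 - 182368/(-321236) = -8 - 182368*(-1/321236) = -8 + 45592/80309 = -596880/80309 ≈ -7.4323)
(418883 - 271485)*(-83886 + A) = (418883 - 271485)*(-83886 - 596880/80309) = 147398*(-6737397654/80309) = -993078939404292/80309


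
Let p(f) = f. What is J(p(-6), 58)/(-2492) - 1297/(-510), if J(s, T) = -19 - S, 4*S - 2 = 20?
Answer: 463517/181560 ≈ 2.5530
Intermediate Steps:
S = 11/2 (S = ½ + (¼)*20 = ½ + 5 = 11/2 ≈ 5.5000)
J(s, T) = -49/2 (J(s, T) = -19 - 1*11/2 = -19 - 11/2 = -49/2)
J(p(-6), 58)/(-2492) - 1297/(-510) = -49/2/(-2492) - 1297/(-510) = -49/2*(-1/2492) - 1297*(-1/510) = 7/712 + 1297/510 = 463517/181560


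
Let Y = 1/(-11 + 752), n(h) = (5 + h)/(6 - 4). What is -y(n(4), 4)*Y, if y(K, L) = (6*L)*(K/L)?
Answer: -9/247 ≈ -0.036437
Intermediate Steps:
n(h) = 5/2 + h/2 (n(h) = (5 + h)/2 = (5 + h)*(½) = 5/2 + h/2)
y(K, L) = 6*K
Y = 1/741 ≈ 0.0013495
-y(n(4), 4)*Y = -6*(5/2 + (½)*4)/741 = -6*(5/2 + 2)/741 = -6*(9/2)/741 = -27/741 = -1*9/247 = -9/247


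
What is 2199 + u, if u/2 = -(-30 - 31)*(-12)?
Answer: 735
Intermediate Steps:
u = -1464 (u = 2*(-(-30 - 31)*(-12)) = 2*(-(-61)*(-12)) = 2*(-1*732) = 2*(-732) = -1464)
2199 + u = 2199 - 1464 = 735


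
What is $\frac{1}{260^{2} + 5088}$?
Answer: $\frac{1}{72688} \approx 1.3757 \cdot 10^{-5}$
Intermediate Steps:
$\frac{1}{260^{2} + 5088} = \frac{1}{67600 + 5088} = \frac{1}{72688}$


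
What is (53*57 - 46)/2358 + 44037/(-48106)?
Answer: 9819026/28358487 ≈ 0.34625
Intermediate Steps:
(53*57 - 46)/2358 + 44037/(-48106) = (3021 - 46)*(1/2358) + 44037*(-1/48106) = 2975*(1/2358) - 44037/48106 = 2975/2358 - 44037/48106 = 9819026/28358487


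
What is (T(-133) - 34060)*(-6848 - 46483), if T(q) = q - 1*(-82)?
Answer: 1819173741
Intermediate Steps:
T(q) = 82 + q (T(q) = q + 82 = 82 + q)
(T(-133) - 34060)*(-6848 - 46483) = ((82 - 133) - 34060)*(-6848 - 46483) = (-51 - 34060)*(-53331) = -34111*(-53331) = 1819173741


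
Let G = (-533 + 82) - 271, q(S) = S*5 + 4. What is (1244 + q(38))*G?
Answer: -1038236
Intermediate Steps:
q(S) = 4 + 5*S (q(S) = 5*S + 4 = 4 + 5*S)
G = -722 (G = -451 - 271 = -722)
(1244 + q(38))*G = (1244 + (4 + 5*38))*(-722) = (1244 + (4 + 190))*(-722) = (1244 + 194)*(-722) = 1438*(-722) = -1038236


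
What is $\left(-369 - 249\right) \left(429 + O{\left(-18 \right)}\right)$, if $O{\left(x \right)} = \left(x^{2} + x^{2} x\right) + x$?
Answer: $3149946$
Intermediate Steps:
$O{\left(x \right)} = x + x^{2} + x^{3}$ ($O{\left(x \right)} = \left(x^{2} + x^{3}\right) + x = x + x^{2} + x^{3}$)
$\left(-369 - 249\right) \left(429 + O{\left(-18 \right)}\right) = \left(-369 - 249\right) \left(429 - 18 \left(1 - 18 + \left(-18\right)^{2}\right)\right) = - 618 \left(429 - 18 \left(1 - 18 + 324\right)\right) = - 618 \left(429 - 5526\right) = \left(-618\right) \left(-5097\right) = 3149946$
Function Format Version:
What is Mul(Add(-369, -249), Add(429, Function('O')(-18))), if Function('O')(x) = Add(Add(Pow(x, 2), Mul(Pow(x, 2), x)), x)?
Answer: 3149946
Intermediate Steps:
Function('O')(x) = Add(x, Pow(x, 2), Pow(x, 3)) (Function('O')(x) = Add(Add(Pow(x, 2), Pow(x, 3)), x) = Add(x, Pow(x, 2), Pow(x, 3)))
Mul(Add(-369, -249), Add(429, Function('O')(-18))) = Mul(Add(-369, -249), Add(429, Mul(-18, Add(1, -18, Pow(-18, 2))))) = Mul(-618, Add(429, Mul(-18, Add(1, -18, 324)))) = Mul(-618, Add(429, Mul(-18, 307))) = Mul(-618, Add(429, -5526)) = Mul(-618, -5097) = 3149946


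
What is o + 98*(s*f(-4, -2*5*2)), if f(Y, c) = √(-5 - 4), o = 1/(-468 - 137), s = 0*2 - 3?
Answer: -1/605 - 882*I ≈ -0.0016529 - 882.0*I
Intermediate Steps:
s = -3 (s = 0 - 3 = -3)
o = -1/605 (o = 1/(-605) = -1/605 ≈ -0.0016529)
f(Y, c) = 3*I (f(Y, c) = √(-9) = 3*I)
o + 98*(s*f(-4, -2*5*2)) = -1/605 + 98*(-9*I) = -1/605 - 882*I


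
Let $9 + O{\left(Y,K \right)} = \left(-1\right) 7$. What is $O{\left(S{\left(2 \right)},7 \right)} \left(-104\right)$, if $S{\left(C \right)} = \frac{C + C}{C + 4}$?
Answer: $1664$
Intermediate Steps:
$S{\left(C \right)} = \frac{2 C}{4 + C}$
$O{\left(Y,K \right)} = -16$ ($O{\left(Y,K \right)} = -9 - 7 = -16$)
$O{\left(S{\left(2 \right)},7 \right)} \left(-104\right) = \left(-16\right) \left(-104\right) = 1664$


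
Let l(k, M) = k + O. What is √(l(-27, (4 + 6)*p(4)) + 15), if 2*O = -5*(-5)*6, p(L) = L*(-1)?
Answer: 3*√7 ≈ 7.9373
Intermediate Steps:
p(L) = -L
O = 75 (O = (-5*(-5)*6)/2 = (25*6)/2 = (½)*150 = 75)
l(k, M) = 75 + k (l(k, M) = k + 75 = 75 + k)
√(l(-27, (4 + 6)*p(4)) + 15) = √((75 - 27) + 15) = √(48 + 15) = √63 = 3*√7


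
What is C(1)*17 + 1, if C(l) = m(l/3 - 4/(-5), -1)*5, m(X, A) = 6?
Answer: 511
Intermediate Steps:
C(l) = 30 (C(l) = 6*5 = 30)
C(1)*17 + 1 = 30*17 + 1 = 510 + 1 = 511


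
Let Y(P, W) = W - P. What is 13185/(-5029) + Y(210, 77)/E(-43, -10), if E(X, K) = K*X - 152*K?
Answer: -26379607/9806550 ≈ -2.6900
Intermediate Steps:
E(X, K) = -152*K + K*X
13185/(-5029) + Y(210, 77)/E(-43, -10) = 13185/(-5029) + (77 - 1*210)/((-10*(-152 - 43))) = 13185*(-1/5029) + (77 - 210)/((-10*(-195))) = -13185/5029 - 133/1950 = -26379607/9806550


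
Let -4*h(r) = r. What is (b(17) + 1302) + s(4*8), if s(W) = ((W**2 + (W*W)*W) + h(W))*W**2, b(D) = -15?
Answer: 34596103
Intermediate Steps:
h(r) = -r/4
s(W) = W**2*(W**2 + W**3 - W/4) (s(W) = ((W**2 + (W*W)*W) - W/4)*W**2 = ((W**2 + W**2*W) - W/4)*W**2 = ((W**2 + W**3) - W/4)*W**2 = (W**2 + W**3 - W/4)*W**2 = W**2*(W**2 + W**3 - W/4))
(b(17) + 1302) + s(4*8) = (-15 + 1302) + (4*8)**3*(-1/4 + 4*8 + (4*8)**2) = 1287 + 32**3*(-1/4 + 32 + 32**2) = 1287 + 32768*(-1/4 + 32 + 1024) = 1287 + 32768*(4223/4) = 1287 + 34594816 = 34596103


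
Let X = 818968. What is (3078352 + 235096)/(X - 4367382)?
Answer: -1656724/1774207 ≈ -0.93378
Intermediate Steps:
(3078352 + 235096)/(X - 4367382) = (3078352 + 235096)/(818968 - 4367382) = 3313448/(-3548414) = 3313448*(-1/3548414) = -1656724/1774207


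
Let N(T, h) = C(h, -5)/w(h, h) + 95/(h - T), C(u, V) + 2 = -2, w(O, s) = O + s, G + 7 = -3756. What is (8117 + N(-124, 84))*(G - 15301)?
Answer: -84493904701/546 ≈ -1.5475e+8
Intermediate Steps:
G = -3763 (G = -7 - 3756 = -3763)
C(u, V) = -4 (C(u, V) = -2 - 2 = -4)
N(T, h) = -2/h + 95/(h - T) (N(T, h) = -4/(h + h) + 95/(h - T) = -4*1/(2*h) + 95/(h - T) = -2/h + 95/(h - T))
(8117 + N(-124, 84))*(G - 15301) = (8117 + (2*(-124) + 93*84)/(84*(84 - 1*(-124))))*(-3763 - 15301) = (8117 + (-248 + 7812)/(84*(84 + 124)))*(-19064) = (8117 + (1/84)*7564/208)*(-19064) = (8117 + (1/84)*(1/208)*7564)*(-19064) = (8117 + 1891/4368)*(-19064) = (35456947/4368)*(-19064) = -84493904701/546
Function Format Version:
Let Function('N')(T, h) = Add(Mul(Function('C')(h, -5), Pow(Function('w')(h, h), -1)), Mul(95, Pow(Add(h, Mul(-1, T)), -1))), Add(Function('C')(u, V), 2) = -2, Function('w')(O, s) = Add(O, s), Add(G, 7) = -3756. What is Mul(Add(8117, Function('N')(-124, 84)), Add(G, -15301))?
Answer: Rational(-84493904701, 546) ≈ -1.5475e+8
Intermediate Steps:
G = -3763 (G = Add(-7, -3756) = -3763)
Function('C')(u, V) = -4 (Function('C')(u, V) = Add(-2, -2) = -4)
Function('N')(T, h) = Add(Mul(-2, Pow(h, -1)), Mul(95, Pow(Add(h, Mul(-1, T)), -1))) (Function('N')(T, h) = Add(Mul(-4, Pow(Add(h, h), -1)), Mul(95, Pow(Add(h, Mul(-1, T)), -1))) = Add(Mul(-4, Pow(Mul(2, h), -1)), Mul(95, Pow(Add(h, Mul(-1, T)), -1))) = Add(Mul(-4, Mul(Rational(1, 2), Pow(h, -1))), Mul(95, Pow(Add(h, Mul(-1, T)), -1))) = Add(Mul(-2, Pow(h, -1)), Mul(95, Pow(Add(h, Mul(-1, T)), -1))))
Mul(Add(8117, Function('N')(-124, 84)), Add(G, -15301)) = Mul(Add(8117, Mul(Pow(84, -1), Pow(Add(84, Mul(-1, -124)), -1), Add(Mul(2, -124), Mul(93, 84)))), Add(-3763, -15301)) = Mul(Add(8117, Mul(Rational(1, 84), Pow(Add(84, 124), -1), Add(-248, 7812))), -19064) = Mul(Add(8117, Mul(Rational(1, 84), Pow(208, -1), 7564)), -19064) = Mul(Add(8117, Mul(Rational(1, 84), Rational(1, 208), 7564)), -19064) = Mul(Add(8117, Rational(1891, 4368)), -19064) = Mul(Rational(35456947, 4368), -19064) = Rational(-84493904701, 546)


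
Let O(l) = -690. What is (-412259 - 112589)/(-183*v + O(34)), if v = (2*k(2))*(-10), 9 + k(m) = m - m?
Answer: 262424/16815 ≈ 15.607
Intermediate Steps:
k(m) = -9 (k(m) = -9 + (m - m) = -9 + 0 = -9)
v = 180 (v = (2*(-9))*(-10) = -18*(-10) = 180)
(-412259 - 112589)/(-183*v + O(34)) = (-412259 - 112589)/(-183*180 - 690) = -524848/(-32940 - 690) = -524848/(-33630) = -524848*(-1/33630) = 262424/16815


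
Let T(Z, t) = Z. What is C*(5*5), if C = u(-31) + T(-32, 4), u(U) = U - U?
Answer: -800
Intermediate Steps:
u(U) = 0
C = -32 (C = 0 - 32 = -32)
C*(5*5) = -160*5 = -32*25 = -800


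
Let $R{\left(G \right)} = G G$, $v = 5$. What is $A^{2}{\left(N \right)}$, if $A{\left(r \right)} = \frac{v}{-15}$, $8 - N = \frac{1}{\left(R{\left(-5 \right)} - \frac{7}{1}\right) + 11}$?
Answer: $\frac{1}{9} \approx 0.11111$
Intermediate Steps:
$R{\left(G \right)} = G^{2}$
$N = \frac{231}{29}$ ($N = 8 - \frac{1}{\left(\left(-5\right)^{2} - \frac{7}{1}\right) + 11} = 8 - \frac{1}{\left(25 - 7 \cdot 1\right) + 11} = 8 - \frac{1}{\left(25 - 7\right) + 11} = 8 - \frac{1}{18 + 11} = 8 - \frac{1}{29} = \frac{231}{29} \approx 7.9655$)
$A{\left(r \right)} = - \frac{1}{3}$ ($A{\left(r \right)} = \frac{5}{-15} = 5 \left(- \frac{1}{15}\right) = - \frac{1}{3}$)
$A^{2}{\left(N \right)} = \left(- \frac{1}{3}\right)^{2} = \frac{1}{9}$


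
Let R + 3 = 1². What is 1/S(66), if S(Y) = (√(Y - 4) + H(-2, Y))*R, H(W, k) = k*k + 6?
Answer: -2181/19026982 + √62/38053964 ≈ -0.00011442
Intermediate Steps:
H(W, k) = 6 + k² (H(W, k) = k² + 6 = 6 + k²)
R = -2 (R = -3 + 1² = -3 + 1 = -2)
S(Y) = -12 - 2*Y² - 2*√(-4 + Y) (S(Y) = (√(Y - 4) + (6 + Y²))*(-2) = (√(-4 + Y) + (6 + Y²))*(-2) = (6 + Y² + √(-4 + Y))*(-2) = -12 - 2*Y² - 2*√(-4 + Y))
1/S(66) = 1/(-12 - 2*66² - 2*√(-4 + 66)) = 1/(-12 - 2*4356 - 2*√62) = 1/(-12 - 8712 - 2*√62) = 1/(-8724 - 2*√62)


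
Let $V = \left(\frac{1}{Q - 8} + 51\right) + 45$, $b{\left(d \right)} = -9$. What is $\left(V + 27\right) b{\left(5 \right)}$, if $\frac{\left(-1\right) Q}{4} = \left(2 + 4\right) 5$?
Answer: $- \frac{141687}{128} \approx -1106.9$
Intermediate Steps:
$Q = -120$ ($Q = - 4 \left(2 + 4\right) 5 = - 4 \cdot 6 \cdot 5 = \left(-4\right) 30 = -120$)
$V = \frac{12287}{128}$ ($V = \left(\frac{1}{-120 - 8} + 51\right) + 45 = \left(\frac{1}{-128} + 51\right) + 45 = \left(- \frac{1}{128} + 51\right) + 45 = \frac{6527}{128} + 45 = \frac{12287}{128} \approx 95.992$)
$\left(V + 27\right) b{\left(5 \right)} = \left(\frac{12287}{128} + 27\right) \left(-9\right) = \frac{15743}{128} \left(-9\right) = - \frac{141687}{128}$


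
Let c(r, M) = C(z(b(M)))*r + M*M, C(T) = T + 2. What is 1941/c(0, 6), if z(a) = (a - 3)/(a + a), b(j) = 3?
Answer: 647/12 ≈ 53.917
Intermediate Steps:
z(a) = (-3 + a)/(2*a) (z(a) = (-3 + a)/((2*a)) = (-3 + a)*(1/(2*a)) = (-3 + a)/(2*a))
C(T) = 2 + T
c(r, M) = M² + 2*r (c(r, M) = (2 + (½)*(-3 + 3)/3)*r + M*M = (2 + (½)*(⅓)*0)*r + M² = (2 + 0)*r + M² = 2*r + M² = M² + 2*r)
1941/c(0, 6) = 1941/(6² + 2*0) = 1941/(36 + 0) = 1941/36 = 1941*(1/36) = 647/12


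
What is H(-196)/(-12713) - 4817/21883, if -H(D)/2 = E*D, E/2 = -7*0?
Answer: -4817/21883 ≈ -0.22013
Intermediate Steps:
E = 0 (E = 2*(-7*0) = 2*0 = 0)
H(D) = 0 (H(D) = -0*D = -2*0 = 0)
H(-196)/(-12713) - 4817/21883 = 0/(-12713) - 4817/21883 = 0*(-1/12713) - 4817*1/21883 = 0 - 4817/21883 = -4817/21883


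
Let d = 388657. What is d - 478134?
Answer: -89477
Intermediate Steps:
d - 478134 = 388657 - 478134 = -89477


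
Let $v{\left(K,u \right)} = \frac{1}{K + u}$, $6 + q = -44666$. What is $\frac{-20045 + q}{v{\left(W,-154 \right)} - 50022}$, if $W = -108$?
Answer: $\frac{16955854}{13105765} \approx 1.2938$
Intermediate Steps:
$q = -44672$ ($q = -6 - 44666 = -44672$)
$\frac{-20045 + q}{v{\left(W,-154 \right)} - 50022} = \frac{-20045 - 44672}{\frac{1}{-108 - 154} - 50022} = - \frac{64717}{\frac{1}{-262} - 50022} = - \frac{64717}{- \frac{1}{262} - 50022} = - \frac{64717}{- \frac{13105765}{262}} = \left(-64717\right) \left(- \frac{262}{13105765}\right) = \frac{16955854}{13105765}$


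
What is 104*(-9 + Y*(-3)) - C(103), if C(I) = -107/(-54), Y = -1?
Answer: -33803/54 ≈ -625.98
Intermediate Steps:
C(I) = 107/54 (C(I) = -107*(-1/54) = 107/54)
104*(-9 + Y*(-3)) - C(103) = 104*(-9 - 1*(-3)) - 1*107/54 = 104*(-9 + 3) - 107/54 = 104*(-6) - 107/54 = -624 - 107/54 = -33803/54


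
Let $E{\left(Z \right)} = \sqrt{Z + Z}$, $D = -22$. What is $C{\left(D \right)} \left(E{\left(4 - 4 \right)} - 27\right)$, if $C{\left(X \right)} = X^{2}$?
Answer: $-13068$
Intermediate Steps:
$E{\left(Z \right)} = \sqrt{2} \sqrt{Z}$ ($E{\left(Z \right)} = \sqrt{2 Z} = \sqrt{2} \sqrt{Z}$)
$C{\left(D \right)} \left(E{\left(4 - 4 \right)} - 27\right) = \left(-22\right)^{2} \left(\sqrt{2} \sqrt{4 - 4} - 27\right) = 484 \left(\sqrt{2} \sqrt{4 - 4} - 27\right) = 484 \left(\sqrt{2} \sqrt{0} - 27\right) = 484 \left(\sqrt{2} \cdot 0 - 27\right) = 484 \left(0 - 27\right) = 484 \left(-27\right) = -13068$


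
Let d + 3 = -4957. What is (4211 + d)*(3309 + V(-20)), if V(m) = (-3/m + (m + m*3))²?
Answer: -2901632741/400 ≈ -7.2541e+6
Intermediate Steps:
d = -4960 (d = -3 - 4957 = -4960)
V(m) = (-3/m + 4*m)² (V(m) = (-3/m + (m + 3*m))² = (-3/m + 4*m)²)
(4211 + d)*(3309 + V(-20)) = (4211 - 4960)*(3309 + (-3 + 4*(-20)²)²/(-20)²) = -749*(3309 + (-3 + 4*400)²/400) = -749*(3309 + (-3 + 1600)²/400) = -749*(3309 + (1/400)*1597²) = -749*(3309 + (1/400)*2550409) = -749*(3309 + 2550409/400) = -749*3874009/400 = -2901632741/400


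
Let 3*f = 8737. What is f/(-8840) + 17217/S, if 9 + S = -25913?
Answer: -2020933/2033880 ≈ -0.99363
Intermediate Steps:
S = -25922 (S = -9 - 25913 = -25922)
f = 8737/3 (f = (1/3)*8737 = 8737/3 ≈ 2912.3)
f/(-8840) + 17217/S = (8737/3)/(-8840) + 17217/(-25922) = (8737/3)*(-1/8840) + 17217*(-1/25922) = -8737/26520 - 17217/25922 = -2020933/2033880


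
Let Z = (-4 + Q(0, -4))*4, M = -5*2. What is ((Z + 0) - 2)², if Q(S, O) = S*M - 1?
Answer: 484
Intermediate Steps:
M = -10
Q(S, O) = -1 - 10*S (Q(S, O) = S*(-10) - 1 = -10*S - 1 = -1 - 10*S)
Z = -20 (Z = (-4 + (-1 - 10*0))*4 = (-4 + (-1 + 0))*4 = (-4 - 1)*4 = -5*4 = -20)
((Z + 0) - 2)² = ((-20 + 0) - 2)² = (-20 - 2)² = (-22)² = 484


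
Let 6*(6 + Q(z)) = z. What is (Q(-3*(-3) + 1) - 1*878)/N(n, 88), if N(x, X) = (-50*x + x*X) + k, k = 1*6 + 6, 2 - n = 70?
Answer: 2647/7716 ≈ 0.34305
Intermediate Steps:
n = -68 (n = 2 - 1*70 = 2 - 70 = -68)
k = 12 (k = 6 + 6 = 12)
Q(z) = -6 + z/6
N(x, X) = 12 - 50*x + X*x (N(x, X) = (-50*x + x*X) + 12 = (-50*x + X*x) + 12 = 12 - 50*x + X*x)
(Q(-3*(-3) + 1) - 1*878)/N(n, 88) = ((-6 + (-3*(-3) + 1)/6) - 1*878)/(12 - 50*(-68) + 88*(-68)) = ((-6 + (9 + 1)/6) - 878)/(12 + 3400 - 5984) = ((-6 + (⅙)*10) - 878)/(-2572) = ((-6 + 5/3) - 878)*(-1/2572) = (-13/3 - 878)*(-1/2572) = -2647/3*(-1/2572) = 2647/7716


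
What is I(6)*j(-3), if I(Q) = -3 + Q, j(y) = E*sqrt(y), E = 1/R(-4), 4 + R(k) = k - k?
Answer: -3*I*sqrt(3)/4 ≈ -1.299*I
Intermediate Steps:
R(k) = -4 (R(k) = -4 + (k - k) = -4 + 0 = -4)
E = -1/4 (E = 1/(-4) = -1/4 ≈ -0.25000)
j(y) = -sqrt(y)/4
I(6)*j(-3) = (-3 + 6)*(-I*sqrt(3)/4) = 3*(-I*sqrt(3)/4) = -3*I*sqrt(3)/4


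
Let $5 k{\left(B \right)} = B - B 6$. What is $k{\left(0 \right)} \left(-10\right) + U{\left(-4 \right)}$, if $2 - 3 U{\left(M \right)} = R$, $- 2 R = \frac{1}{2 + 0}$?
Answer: $\frac{3}{4} \approx 0.75$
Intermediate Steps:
$R = - \frac{1}{4}$ ($R = - \frac{1}{2 \left(2 + 0\right)} = - \frac{1}{2 \cdot 2} = \left(- \frac{1}{2}\right) \frac{1}{2} = - \frac{1}{4} \approx -0.25$)
$U{\left(M \right)} = \frac{3}{4}$ ($U{\left(M \right)} = \frac{2}{3} - - \frac{1}{12} = \frac{2}{3} + \frac{1}{12} = \frac{3}{4}$)
$k{\left(B \right)} = - B$ ($k{\left(B \right)} = \frac{B - B 6}{5} = \frac{B - 6 B}{5} = \frac{\left(-5\right) B}{5} = - B$)
$k{\left(0 \right)} \left(-10\right) + U{\left(-4 \right)} = \left(-1\right) 0 \left(-10\right) + \frac{3}{4} = 0 \left(-10\right) + \frac{3}{4} = 0 + \frac{3}{4} = \frac{3}{4}$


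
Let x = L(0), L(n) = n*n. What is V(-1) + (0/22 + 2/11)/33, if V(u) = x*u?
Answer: 2/363 ≈ 0.0055096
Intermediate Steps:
L(n) = n**2
x = 0 (x = 0**2 = 0)
V(u) = 0 (V(u) = 0*u = 0)
V(-1) + (0/22 + 2/11)/33 = 0 + (0/22 + 2/11)/33 = 0 + (0*(1/22) + 2*(1/11))*(1/33) = 0 + (0 + 2/11)*(1/33) = 0 + (2/11)*(1/33) = 0 + 2/363 = 2/363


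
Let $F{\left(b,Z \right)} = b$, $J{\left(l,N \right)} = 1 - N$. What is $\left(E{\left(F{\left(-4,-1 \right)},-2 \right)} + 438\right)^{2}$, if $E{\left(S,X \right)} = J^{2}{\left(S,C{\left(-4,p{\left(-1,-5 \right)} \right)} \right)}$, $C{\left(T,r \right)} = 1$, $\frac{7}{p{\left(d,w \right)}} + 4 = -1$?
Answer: $191844$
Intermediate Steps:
$p{\left(d,w \right)} = - \frac{7}{5}$ ($p{\left(d,w \right)} = \frac{7}{-4 - 1} = \frac{7}{-5} = 7 \left(- \frac{1}{5}\right) = - \frac{7}{5}$)
$E{\left(S,X \right)} = 0$ ($E{\left(S,X \right)} = \left(1 - 1\right)^{2} = 0^{2} = 0$)
$\left(E{\left(F{\left(-4,-1 \right)},-2 \right)} + 438\right)^{2} = \left(0 + 438\right)^{2} = 438^{2} = 191844$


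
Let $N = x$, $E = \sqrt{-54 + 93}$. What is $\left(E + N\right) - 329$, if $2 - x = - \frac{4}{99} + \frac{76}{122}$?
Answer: $- \frac{1978271}{6039} + \sqrt{39} \approx -321.34$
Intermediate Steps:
$x = \frac{8560}{6039}$ ($x = 2 - \left(- \frac{4}{99} + \frac{76}{122}\right) = 2 - \left(\left(-4\right) \frac{1}{99} + 76 \cdot \frac{1}{122}\right) = 2 - \left(- \frac{4}{99} + \frac{38}{61}\right) = 2 - \frac{3518}{6039} = \frac{8560}{6039} \approx 1.4175$)
$E = \sqrt{39} \approx 6.245$
$N = \frac{8560}{6039} \approx 1.4175$
$\left(E + N\right) - 329 = \left(\sqrt{39} + \frac{8560}{6039}\right) - 329 = \left(\frac{8560}{6039} + \sqrt{39}\right) - 329 = - \frac{1978271}{6039} + \sqrt{39}$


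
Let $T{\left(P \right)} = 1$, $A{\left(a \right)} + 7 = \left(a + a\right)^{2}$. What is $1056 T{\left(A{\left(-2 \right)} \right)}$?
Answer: $1056$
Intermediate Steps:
$A{\left(a \right)} = -7 + 4 a^{2}$ ($A{\left(a \right)} = -7 + \left(a + a\right)^{2} = -7 + \left(2 a\right)^{2} = -7 + 4 a^{2}$)
$1056 T{\left(A{\left(-2 \right)} \right)} = 1056 \cdot 1 = 1056$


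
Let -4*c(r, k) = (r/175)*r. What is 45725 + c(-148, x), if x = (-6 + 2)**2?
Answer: 7996399/175 ≈ 45694.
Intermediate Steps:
x = 16 (x = (-4)**2 = 16)
c(r, k) = -r**2/700 (c(r, k) = -r/175*r/4 = -r**2/700)
45725 + c(-148, x) = 45725 - 1/700*(-148)**2 = 45725 - 1/700*21904 = 45725 - 5476/175 = 7996399/175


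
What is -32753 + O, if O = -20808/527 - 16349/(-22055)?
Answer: -22419878366/683705 ≈ -32792.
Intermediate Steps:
O = -26488501/683705 (O = -20808*1/527 - 16349*(-1/22055) = -1224/31 + 16349/22055 = -26488501/683705 ≈ -38.743)
-32753 + O = -32753 - 26488501/683705 = -22419878366/683705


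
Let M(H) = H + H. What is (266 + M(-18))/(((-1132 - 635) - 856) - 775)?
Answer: -115/1699 ≈ -0.067687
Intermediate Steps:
M(H) = 2*H
(266 + M(-18))/(((-1132 - 635) - 856) - 775) = (266 + 2*(-18))/(((-1132 - 635) - 856) - 775) = (266 - 36)/((-1767 - 856) - 775) = 230/(-2623 - 775) = 230/(-3398) = 230*(-1/3398) = -115/1699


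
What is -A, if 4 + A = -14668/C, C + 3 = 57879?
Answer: 61543/14469 ≈ 4.2534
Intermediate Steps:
C = 57876 (C = -3 + 57879 = 57876)
A = -61543/14469 (A = -4 - 14668/57876 = -4 - 14668*1/57876 = -4 - 3667/14469 = -61543/14469 ≈ -4.2534)
-A = -1*(-61543/14469) = 61543/14469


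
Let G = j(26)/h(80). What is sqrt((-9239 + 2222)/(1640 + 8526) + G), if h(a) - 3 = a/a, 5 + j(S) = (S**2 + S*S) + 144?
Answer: sqrt(38451466677)/10166 ≈ 19.289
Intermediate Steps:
j(S) = 139 + 2*S**2 (j(S) = -5 + ((S**2 + S*S) + 144) = -5 + ((S**2 + S**2) + 144) = -5 + (2*S**2 + 144) = -5 + (144 + 2*S**2) = 139 + 2*S**2)
h(a) = 4 (h(a) = 3 + a/a = 3 + 1 = 4)
G = 1491/4 (G = (139 + 2*26**2)/4 = (139 + 2*676)*(1/4) = (139 + 1352)*(1/4) = 1491*(1/4) = 1491/4 ≈ 372.75)
sqrt((-9239 + 2222)/(1640 + 8526) + G) = sqrt((-9239 + 2222)/(1640 + 8526) + 1491/4) = sqrt(-7017/10166 + 1491/4) = sqrt(7564719/20332) = sqrt(38451466677)/10166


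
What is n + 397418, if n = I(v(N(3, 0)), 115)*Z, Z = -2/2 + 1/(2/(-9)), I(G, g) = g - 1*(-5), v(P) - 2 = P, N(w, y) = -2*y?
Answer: 396758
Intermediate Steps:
v(P) = 2 + P
I(G, g) = 5 + g (I(G, g) = g + 5 = 5 + g)
Z = -11/2 (Z = -2*½ + 1/(2*(-⅑)) = -1 + 1/(-2/9) = -1 + 1*(-9/2) = -1 - 9/2 = -11/2 ≈ -5.5000)
n = -660 (n = (5 + 115)*(-11/2) = 120*(-11/2) = -660)
n + 397418 = -660 + 397418 = 396758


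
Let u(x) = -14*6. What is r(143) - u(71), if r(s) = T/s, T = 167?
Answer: 12179/143 ≈ 85.168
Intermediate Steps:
u(x) = -84
r(s) = 167/s
r(143) - u(71) = 167/143 - 1*(-84) = 167*(1/143) + 84 = 167/143 + 84 = 12179/143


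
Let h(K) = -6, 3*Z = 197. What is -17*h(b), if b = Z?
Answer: 102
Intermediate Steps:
Z = 197/3 (Z = (⅓)*197 = 197/3 ≈ 65.667)
b = 197/3 ≈ 65.667
-17*h(b) = -17*(-6) = 102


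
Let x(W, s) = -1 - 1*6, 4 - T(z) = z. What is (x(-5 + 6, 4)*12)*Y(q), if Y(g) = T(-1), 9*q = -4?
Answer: -420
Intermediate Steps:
q = -4/9 (q = (1/9)*(-4) = -4/9 ≈ -0.44444)
T(z) = 4 - z
Y(g) = 5 (Y(g) = 4 - 1*(-1) = 4 + 1 = 5)
x(W, s) = -7 (x(W, s) = -1 - 6 = -7)
(x(-5 + 6, 4)*12)*Y(q) = -7*12*5 = -84*5 = -420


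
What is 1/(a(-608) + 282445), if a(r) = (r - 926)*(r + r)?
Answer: 1/2147789 ≈ 4.6559e-7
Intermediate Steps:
a(r) = 2*r*(-926 + r) (a(r) = (-926 + r)*(2*r) = 2*r*(-926 + r))
1/(a(-608) + 282445) = 1/(2*(-608)*(-926 - 608) + 282445) = 1/(2*(-608)*(-1534) + 282445) = 1/(1865344 + 282445) = 1/2147789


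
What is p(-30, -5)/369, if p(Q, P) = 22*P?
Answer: -110/369 ≈ -0.29810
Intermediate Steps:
p(-30, -5)/369 = (22*(-5))/369 = -110*1/369 = -110/369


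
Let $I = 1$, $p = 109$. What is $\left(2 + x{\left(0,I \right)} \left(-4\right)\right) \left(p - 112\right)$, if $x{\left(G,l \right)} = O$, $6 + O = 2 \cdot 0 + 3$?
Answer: $-42$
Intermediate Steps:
$O = -3$ ($O = -6 + \left(2 \cdot 0 + 3\right) = -6 + \left(0 + 3\right) = -6 + 3 = -3$)
$x{\left(G,l \right)} = -3$
$\left(2 + x{\left(0,I \right)} \left(-4\right)\right) \left(p - 112\right) = \left(2 - -12\right) \left(109 - 112\right) = \left(2 + 12\right) \left(-3\right) = 14 \left(-3\right) = -42$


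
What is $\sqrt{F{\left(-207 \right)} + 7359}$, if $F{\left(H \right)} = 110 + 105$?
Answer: $\sqrt{7574} \approx 87.029$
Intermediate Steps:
$F{\left(H \right)} = 215$
$\sqrt{F{\left(-207 \right)} + 7359} = \sqrt{215 + 7359} = \sqrt{7574}$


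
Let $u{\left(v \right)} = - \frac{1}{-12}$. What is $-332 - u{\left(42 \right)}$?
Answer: $- \frac{3985}{12} \approx -332.08$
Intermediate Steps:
$u{\left(v \right)} = \frac{1}{12}$ ($u{\left(v \right)} = \left(-1\right) \left(- \frac{1}{12}\right) = \frac{1}{12}$)
$-332 - u{\left(42 \right)} = -332 - \frac{1}{12} = - \frac{3985}{12}$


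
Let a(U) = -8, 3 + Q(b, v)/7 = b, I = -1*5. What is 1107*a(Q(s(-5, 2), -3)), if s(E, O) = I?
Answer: -8856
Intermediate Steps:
I = -5
s(E, O) = -5
Q(b, v) = -21 + 7*b
1107*a(Q(s(-5, 2), -3)) = 1107*(-8) = -8856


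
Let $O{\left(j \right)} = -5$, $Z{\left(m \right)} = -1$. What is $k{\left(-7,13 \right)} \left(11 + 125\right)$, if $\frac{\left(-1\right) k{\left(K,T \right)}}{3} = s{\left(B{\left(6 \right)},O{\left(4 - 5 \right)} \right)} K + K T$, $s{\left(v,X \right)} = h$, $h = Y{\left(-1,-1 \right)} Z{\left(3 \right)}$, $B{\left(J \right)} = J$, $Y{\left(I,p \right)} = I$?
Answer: $39984$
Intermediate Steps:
$h = 1$ ($h = \left(-1\right) \left(-1\right) = 1$)
$s{\left(v,X \right)} = 1$
$k{\left(K,T \right)} = - 3 K - 3 K T$ ($k{\left(K,T \right)} = - 3 \left(1 K + K T\right) = - 3 \left(K + K T\right) = - 3 K - 3 K T$)
$k{\left(-7,13 \right)} \left(11 + 125\right) = \left(-3\right) \left(-7\right) \left(1 + 13\right) \left(11 + 125\right) = \left(-3\right) \left(-7\right) 14 \cdot 136 = 294 \cdot 136 = 39984$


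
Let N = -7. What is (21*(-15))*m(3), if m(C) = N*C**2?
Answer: 19845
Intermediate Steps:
m(C) = -7*C**2
(21*(-15))*m(3) = (21*(-15))*(-7*3**2) = -(-2205)*9 = -315*(-63) = 19845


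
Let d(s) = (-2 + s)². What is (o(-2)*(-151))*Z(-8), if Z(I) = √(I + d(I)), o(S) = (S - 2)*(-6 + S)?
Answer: -9664*√23 ≈ -46347.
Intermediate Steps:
o(S) = (-6 + S)*(-2 + S) (o(S) = (-2 + S)*(-6 + S) = (-6 + S)*(-2 + S))
Z(I) = √(I + (-2 + I)²)
(o(-2)*(-151))*Z(-8) = ((12 + (-2)² - 8*(-2))*(-151))*√(-8 + (-2 - 8)²) = ((12 + 4 + 16)*(-151))*√(-8 + (-10)²) = (32*(-151))*√(-8 + 100) = -9664*√23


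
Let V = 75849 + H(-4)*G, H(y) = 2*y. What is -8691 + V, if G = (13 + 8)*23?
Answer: 63294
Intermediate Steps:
G = 483 (G = 21*23 = 483)
V = 71985 (V = 75849 + (2*(-4))*483 = 75849 - 8*483 = 75849 - 3864 = 71985)
-8691 + V = -8691 + 71985 = 63294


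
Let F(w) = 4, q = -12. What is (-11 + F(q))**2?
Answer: 49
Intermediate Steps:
(-11 + F(q))**2 = (-11 + 4)**2 = (-7)**2 = 49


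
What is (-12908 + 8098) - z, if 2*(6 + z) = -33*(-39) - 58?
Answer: -10837/2 ≈ -5418.5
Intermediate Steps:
z = 1217/2 (z = -6 + (-33*(-39) - 58)/2 = -6 + (1287 - 58)/2 = -6 + (½)*1229 = -6 + 1229/2 = 1217/2 ≈ 608.50)
(-12908 + 8098) - z = (-12908 + 8098) - 1*1217/2 = -4810 - 1217/2 = -10837/2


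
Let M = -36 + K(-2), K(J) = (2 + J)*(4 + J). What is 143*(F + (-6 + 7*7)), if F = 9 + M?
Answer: 2288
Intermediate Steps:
M = -36 (M = -36 + (8 + (-2)² + 6*(-2)) = -36 + (8 + 4 - 12) = -36 + 0 = -36)
F = -27 (F = 9 - 36 = -27)
143*(F + (-6 + 7*7)) = 143*(-27 + (-6 + 7*7)) = 143*(-27 + (-6 + 49)) = 143*(-27 + 43) = 143*16 = 2288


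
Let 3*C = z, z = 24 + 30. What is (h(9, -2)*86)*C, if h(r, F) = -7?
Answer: -10836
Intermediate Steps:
z = 54
C = 18 (C = (⅓)*54 = 18)
(h(9, -2)*86)*C = -7*86*18 = -602*18 = -10836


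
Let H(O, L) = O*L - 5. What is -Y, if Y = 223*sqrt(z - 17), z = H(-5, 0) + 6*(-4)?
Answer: -223*I*sqrt(46) ≈ -1512.5*I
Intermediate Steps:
H(O, L) = -5 + L*O (H(O, L) = L*O - 5 = -5 + L*O)
z = -29 (z = (-5 + 0*(-5)) + 6*(-4) = (-5 + 0) - 24 = -5 - 24 = -29)
Y = 223*I*sqrt(46) (Y = 223*sqrt(-29 - 17) = 223*sqrt(-46) = 223*(I*sqrt(46)) = 223*I*sqrt(46) ≈ 1512.5*I)
-Y = -223*I*sqrt(46)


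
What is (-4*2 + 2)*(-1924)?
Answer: 11544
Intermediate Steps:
(-4*2 + 2)*(-1924) = (-8 + 2)*(-1924) = -6*(-1924) = 11544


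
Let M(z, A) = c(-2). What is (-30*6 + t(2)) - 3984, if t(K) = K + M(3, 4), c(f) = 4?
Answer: -4158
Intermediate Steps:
M(z, A) = 4
t(K) = 4 + K (t(K) = K + 4 = 4 + K)
(-30*6 + t(2)) - 3984 = (-30*6 + (4 + 2)) - 3984 = (-180 + 6) - 3984 = -174 - 3984 = -4158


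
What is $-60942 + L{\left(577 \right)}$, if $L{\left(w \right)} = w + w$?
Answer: $-59788$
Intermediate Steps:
$L{\left(w \right)} = 2 w$
$-60942 + L{\left(577 \right)} = -60942 + 2 \cdot 577 = -60942 + 1154 = -59788$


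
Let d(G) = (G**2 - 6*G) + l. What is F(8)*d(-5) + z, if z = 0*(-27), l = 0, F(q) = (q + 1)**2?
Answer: 4455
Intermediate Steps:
F(q) = (1 + q)**2
z = 0
d(G) = G**2 - 6*G (d(G) = (G**2 - 6*G) + 0 = G**2 - 6*G)
F(8)*d(-5) + z = (1 + 8)**2*(-5*(-6 - 5)) + 0 = 9**2*(-5*(-11)) + 0 = 81*55 + 0 = 4455 + 0 = 4455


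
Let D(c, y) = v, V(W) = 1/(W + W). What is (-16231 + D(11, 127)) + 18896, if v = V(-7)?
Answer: 37309/14 ≈ 2664.9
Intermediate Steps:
V(W) = 1/(2*W)
v = -1/14 (v = (½)/(-7) = (½)*(-⅐) = -1/14 ≈ -0.071429)
D(c, y) = -1/14
(-16231 + D(11, 127)) + 18896 = (-16231 - 1/14) + 18896 = -227235/14 + 18896 = 37309/14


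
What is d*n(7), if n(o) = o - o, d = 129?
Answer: 0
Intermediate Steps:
n(o) = 0
d*n(7) = 129*0 = 0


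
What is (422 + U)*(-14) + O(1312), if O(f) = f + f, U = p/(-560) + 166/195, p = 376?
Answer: -640871/195 ≈ -3286.5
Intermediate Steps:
U = 491/2730 (U = 376/(-560) + 166/195 = 376*(-1/560) + 166*(1/195) = -47/70 + 166/195 = 491/2730 ≈ 0.17985)
O(f) = 2*f
(422 + U)*(-14) + O(1312) = (422 + 491/2730)*(-14) + 2*1312 = (1152551/2730)*(-14) + 2624 = -1152551/195 + 2624 = -640871/195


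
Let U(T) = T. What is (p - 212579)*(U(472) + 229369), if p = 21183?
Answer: -43990648036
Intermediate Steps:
(p - 212579)*(U(472) + 229369) = (21183 - 212579)*(472 + 229369) = -191396*229841 = -43990648036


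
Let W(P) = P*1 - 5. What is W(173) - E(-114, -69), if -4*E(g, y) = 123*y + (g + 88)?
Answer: -7841/4 ≈ -1960.3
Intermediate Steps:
E(g, y) = -22 - 123*y/4 - g/4 (E(g, y) = -(123*y + (g + 88))/4 = -(123*y + (88 + g))/4 = -(88 + g + 123*y)/4 = -22 - 123*y/4 - g/4)
W(P) = -5 + P (W(P) = P - 5 = -5 + P)
W(173) - E(-114, -69) = (-5 + 173) - (-22 - 123/4*(-69) - 1/4*(-114)) = 168 - (-22 + 8487/4 + 57/2) = 168 - 1*8513/4 = 168 - 8513/4 = -7841/4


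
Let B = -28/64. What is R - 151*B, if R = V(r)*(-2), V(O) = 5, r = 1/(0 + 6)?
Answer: 897/16 ≈ 56.063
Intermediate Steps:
r = ⅙ (r = 1/6 = ⅙ ≈ 0.16667)
B = -7/16 (B = -28*1/64 = -7/16 ≈ -0.43750)
R = -10 (R = 5*(-2) = -10)
R - 151*B = -10 - 151*(-7/16) = -10 + 1057/16 = 897/16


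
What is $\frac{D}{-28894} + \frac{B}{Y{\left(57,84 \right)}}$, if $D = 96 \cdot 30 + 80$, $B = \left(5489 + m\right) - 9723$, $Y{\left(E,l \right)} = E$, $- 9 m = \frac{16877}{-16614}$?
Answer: $- \frac{9158665975889}{123131520954} \approx -74.381$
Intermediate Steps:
$m = \frac{16877}{149526}$ ($m = - \frac{16877 \frac{1}{-16614}}{9} = - \frac{16877 \left(- \frac{1}{16614}\right)}{9} = \left(- \frac{1}{9}\right) \left(- \frac{16877}{16614}\right) = \frac{16877}{149526} \approx 0.11287$)
$B = - \frac{633076207}{149526}$ ($B = \left(5489 + \frac{16877}{149526}\right) - 9723 = \frac{820765091}{149526} - 9723 = - \frac{633076207}{149526} \approx -4233.9$)
$D = 2960$ ($D = 2880 + 80 = 2960$)
$\frac{D}{-28894} + \frac{B}{Y{\left(57,84 \right)}} = \frac{2960}{-28894} - \frac{633076207}{149526 \cdot 57} = 2960 \left(- \frac{1}{28894}\right) - \frac{633076207}{8522982} = - \frac{1480}{14447} - \frac{633076207}{8522982} = - \frac{9158665975889}{123131520954}$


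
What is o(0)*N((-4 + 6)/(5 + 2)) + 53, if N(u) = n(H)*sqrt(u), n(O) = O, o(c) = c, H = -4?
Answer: 53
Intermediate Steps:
N(u) = -4*sqrt(u)
o(0)*N((-4 + 6)/(5 + 2)) + 53 = 0*(-4*sqrt(-4 + 6)/sqrt(5 + 2)) + 53 = 0*(-4*sqrt(14)/7) + 53 = 0 + 53 = 53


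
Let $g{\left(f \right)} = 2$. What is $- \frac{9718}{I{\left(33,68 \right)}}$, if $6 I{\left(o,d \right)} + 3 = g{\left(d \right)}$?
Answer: $58308$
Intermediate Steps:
$I{\left(o,d \right)} = - \frac{1}{6}$ ($I{\left(o,d \right)} = - \frac{1}{2} + \frac{1}{6} \cdot 2 = - \frac{1}{2} + \frac{1}{3} = - \frac{1}{6}$)
$- \frac{9718}{I{\left(33,68 \right)}} = - \frac{9718}{- \frac{1}{6}} = \left(-9718\right) \left(-6\right) = 58308$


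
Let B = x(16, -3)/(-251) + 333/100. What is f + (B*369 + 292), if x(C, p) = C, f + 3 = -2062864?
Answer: -51740380773/25100 ≈ -2.0614e+6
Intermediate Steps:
f = -2062867 (f = -3 - 2062864 = -2062867)
B = 81983/25100 (B = 16/(-251) + 333/100 = 16*(-1/251) + 333*(1/100) = -16/251 + 333/100 = 81983/25100 ≈ 3.2663)
f + (B*369 + 292) = -2062867 + ((81983/25100)*369 + 292) = -2062867 + (30251727/25100 + 292) = -2062867 + 37580927/25100 = -51740380773/25100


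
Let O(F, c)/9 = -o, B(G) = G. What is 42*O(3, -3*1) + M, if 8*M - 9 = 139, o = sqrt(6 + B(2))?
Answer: 37/2 - 756*sqrt(2) ≈ -1050.6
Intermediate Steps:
o = 2*sqrt(2) (o = sqrt(6 + 2) = sqrt(8) = 2*sqrt(2) ≈ 2.8284)
M = 37/2 (M = 9/8 + (1/8)*139 = 9/8 + 139/8 = 37/2 ≈ 18.500)
O(F, c) = -18*sqrt(2) (O(F, c) = 9*(-2*sqrt(2)) = -18*sqrt(2))
42*O(3, -3*1) + M = 42*(-18*sqrt(2)) + 37/2 = -756*sqrt(2) + 37/2 = 37/2 - 756*sqrt(2)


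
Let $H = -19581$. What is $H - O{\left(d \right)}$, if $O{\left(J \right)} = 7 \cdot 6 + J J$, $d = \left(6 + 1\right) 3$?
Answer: $-20064$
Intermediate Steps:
$d = 21$ ($d = 7 \cdot 3 = 21$)
$O{\left(J \right)} = 42 + J^{2}$
$H - O{\left(d \right)} = -19581 - \left(42 + 21^{2}\right) = -19581 - \left(42 + 441\right) = -19581 - 483 = -20064$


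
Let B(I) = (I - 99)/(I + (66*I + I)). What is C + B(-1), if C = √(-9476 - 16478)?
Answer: 25/17 + I*√25954 ≈ 1.4706 + 161.1*I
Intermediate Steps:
B(I) = (-99 + I)/(68*I) (B(I) = (-99 + I)/(I + 67*I) = (-99 + I)/((68*I)) = (-99 + I)*(1/(68*I)) = (-99 + I)/(68*I))
C = I*√25954 (C = √(-25954) = I*√25954 ≈ 161.1*I)
C + B(-1) = I*√25954 + (1/68)*(-99 - 1)/(-1) = I*√25954 + (1/68)*(-1)*(-100) = I*√25954 + 25/17 = 25/17 + I*√25954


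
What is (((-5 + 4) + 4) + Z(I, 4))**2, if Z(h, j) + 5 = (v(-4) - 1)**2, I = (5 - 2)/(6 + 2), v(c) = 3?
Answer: 4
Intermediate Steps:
I = 3/8 ≈ 0.37500
Z(h, j) = -1 (Z(h, j) = -5 + (3 - 1)**2 = -5 + 2**2 = -5 + 4 = -1)
(((-5 + 4) + 4) + Z(I, 4))**2 = (((-5 + 4) + 4) - 1)**2 = ((-1 + 4) - 1)**2 = (3 - 1)**2 = 2**2 = 4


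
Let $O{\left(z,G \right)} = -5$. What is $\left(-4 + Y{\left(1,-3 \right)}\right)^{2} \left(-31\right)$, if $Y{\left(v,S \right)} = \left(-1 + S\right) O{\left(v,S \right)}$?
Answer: $-7936$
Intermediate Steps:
$Y{\left(v,S \right)} = 5 - 5 S$ ($Y{\left(v,S \right)} = \left(-1 + S\right) \left(-5\right) = 5 - 5 S$)
$\left(-4 + Y{\left(1,-3 \right)}\right)^{2} \left(-31\right) = \left(-4 + \left(5 - -15\right)\right)^{2} \left(-31\right) = \left(-4 + \left(5 + 15\right)\right)^{2} \left(-31\right) = \left(-4 + 20\right)^{2} \left(-31\right) = 16^{2} \left(-31\right) = 256 \left(-31\right) = -7936$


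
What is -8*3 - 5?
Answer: -29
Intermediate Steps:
-8*3 - 5 = -24 - 5 = -29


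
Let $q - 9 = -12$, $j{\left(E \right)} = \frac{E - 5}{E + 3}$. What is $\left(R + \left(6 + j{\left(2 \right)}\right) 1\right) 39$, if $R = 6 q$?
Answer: $- \frac{2457}{5} \approx -491.4$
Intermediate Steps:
$j{\left(E \right)} = \frac{-5 + E}{3 + E}$
$q = -3$ ($q = 9 - 12 = -3$)
$R = -18$ ($R = 6 \left(-3\right) = -18$)
$\left(R + \left(6 + j{\left(2 \right)}\right) 1\right) 39 = \left(-18 + \left(6 + \frac{-5 + 2}{3 + 2}\right) 1\right) 39 = \left(-18 + \left(6 + \frac{1}{5} \left(-3\right)\right) 1\right) 39 = \left(-18 + \left(6 - \frac{3}{5}\right) 1\right) 39 = \left(-18 + \frac{27}{5} \cdot 1\right) 39 = \left(-18 + \frac{27}{5}\right) 39 = \left(- \frac{63}{5}\right) 39 = - \frac{2457}{5}$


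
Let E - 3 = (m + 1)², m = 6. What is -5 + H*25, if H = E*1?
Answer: 1295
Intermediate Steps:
E = 52 (E = 3 + (6 + 1)² = 3 + 7² = 3 + 49 = 52)
H = 52 (H = 52*1 = 52)
-5 + H*25 = -5 + 52*25 = -5 + 1300 = 1295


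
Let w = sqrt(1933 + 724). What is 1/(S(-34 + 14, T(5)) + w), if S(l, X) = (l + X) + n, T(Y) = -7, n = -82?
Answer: -109/9224 - sqrt(2657)/9224 ≈ -0.017405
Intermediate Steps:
S(l, X) = -82 + X + l (S(l, X) = (l + X) - 82 = (X + l) - 82 = -82 + X + l)
w = sqrt(2657) ≈ 51.546
1/(S(-34 + 14, T(5)) + w) = 1/((-82 - 7 + (-34 + 14)) + sqrt(2657)) = 1/((-82 - 7 - 20) + sqrt(2657)) = 1/(-109 + sqrt(2657))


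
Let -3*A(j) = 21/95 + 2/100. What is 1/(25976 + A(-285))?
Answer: 2850/74031371 ≈ 3.8497e-5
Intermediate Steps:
A(j) = -229/2850 (A(j) = -(21/95 + 2/100)/3 = -(21*(1/95) + 2*(1/100))/3 = -(21/95 + 1/50)/3 = -⅓*229/950 = -229/2850)
1/(25976 + A(-285)) = 1/(25976 - 229/2850) = 1/(74031371/2850) = 2850/74031371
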